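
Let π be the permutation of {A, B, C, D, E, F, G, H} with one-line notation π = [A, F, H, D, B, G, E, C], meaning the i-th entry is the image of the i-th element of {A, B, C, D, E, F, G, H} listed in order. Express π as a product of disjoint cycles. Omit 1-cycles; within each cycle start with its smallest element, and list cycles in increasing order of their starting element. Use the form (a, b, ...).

(B, F, G, E)(C, H)

Start at B and follow images: B → F → G → E → B, giving the cycle (B, F, G, E).
Continuing from each remaining unvisited element yields (B, F, G, E)(C, H).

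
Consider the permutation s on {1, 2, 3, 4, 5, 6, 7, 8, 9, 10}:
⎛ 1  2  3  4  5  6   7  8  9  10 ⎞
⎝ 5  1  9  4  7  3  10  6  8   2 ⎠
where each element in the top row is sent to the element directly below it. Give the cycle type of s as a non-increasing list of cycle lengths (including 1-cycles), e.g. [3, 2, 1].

The disjoint cycles are (1 5 7 10 2)(3 9 8 6)(4), with lengths 5, 4, 1 in non-increasing order.

[5, 4, 1]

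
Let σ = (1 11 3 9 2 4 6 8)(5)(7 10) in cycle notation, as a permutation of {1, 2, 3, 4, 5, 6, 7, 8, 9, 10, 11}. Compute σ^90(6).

1

6 lies in the 8-cycle (1 11 3 9 2 4 6 8).
Since the cycle has length 8, σ^90 acts on it the same as σ^2 (90 mod 8 = 2).
Advancing 2 steps from 6: 6 → 8 → 1.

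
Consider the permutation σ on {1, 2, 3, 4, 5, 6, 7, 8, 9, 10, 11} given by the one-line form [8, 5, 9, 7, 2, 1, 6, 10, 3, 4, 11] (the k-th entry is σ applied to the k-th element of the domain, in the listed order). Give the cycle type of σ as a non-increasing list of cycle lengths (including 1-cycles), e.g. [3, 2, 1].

[6, 2, 2, 1]

The disjoint cycles are (1, 8, 10, 4, 7, 6)(2, 5)(3, 9)(11), with lengths 6, 2, 2, 1 in non-increasing order.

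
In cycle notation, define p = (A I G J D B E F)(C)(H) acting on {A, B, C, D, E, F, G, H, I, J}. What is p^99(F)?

F lies in the 8-cycle (A I G J D B E F).
Powers repeat with period 8 on this cycle, and 99 mod 8 = 3, so p^99(F) = p^3(F).
Advancing 3 steps from F: F → A → I → G.

G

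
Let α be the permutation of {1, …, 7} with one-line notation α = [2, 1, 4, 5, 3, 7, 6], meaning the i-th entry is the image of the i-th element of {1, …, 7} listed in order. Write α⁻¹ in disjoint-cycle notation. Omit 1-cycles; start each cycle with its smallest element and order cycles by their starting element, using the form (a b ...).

The cycle decomposition of α is (1 2)(3 4 5)(6 7).
Reversing each cycle (and rotating so the smallest element leads) gives α⁻¹ = (1 2)(3 5 4)(6 7).

(1 2)(3 5 4)(6 7)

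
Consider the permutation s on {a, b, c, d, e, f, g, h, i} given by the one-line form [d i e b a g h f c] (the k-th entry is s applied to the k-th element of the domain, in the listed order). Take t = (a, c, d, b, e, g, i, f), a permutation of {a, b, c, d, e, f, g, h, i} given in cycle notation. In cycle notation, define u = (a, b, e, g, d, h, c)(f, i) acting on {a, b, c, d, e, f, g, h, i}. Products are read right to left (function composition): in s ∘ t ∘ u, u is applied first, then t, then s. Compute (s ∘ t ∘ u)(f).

(s ∘ t ∘ u)(f) = s(t(u(f))). u(f) = i, then t(i) = f, then s(f) = g, so the result is g.

g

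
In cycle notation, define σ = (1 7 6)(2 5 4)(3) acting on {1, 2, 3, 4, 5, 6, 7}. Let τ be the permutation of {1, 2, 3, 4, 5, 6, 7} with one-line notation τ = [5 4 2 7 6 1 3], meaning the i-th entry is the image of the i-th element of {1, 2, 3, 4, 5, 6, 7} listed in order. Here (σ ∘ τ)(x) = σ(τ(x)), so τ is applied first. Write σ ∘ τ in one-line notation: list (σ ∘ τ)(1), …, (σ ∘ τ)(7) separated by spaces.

4 2 5 6 1 7 3

(σ ∘ τ)(x) = σ(τ(x)). Computing each image: σ(τ(1)) = σ(5) = 4, σ(τ(2)) = σ(4) = 2, σ(τ(3)) = σ(2) = 5, σ(τ(4)) = σ(7) = 6, σ(τ(5)) = σ(6) = 1, σ(τ(6)) = σ(1) = 7, σ(τ(7)) = σ(3) = 3.
Hence σ ∘ τ = [4 2 5 6 1 7 3].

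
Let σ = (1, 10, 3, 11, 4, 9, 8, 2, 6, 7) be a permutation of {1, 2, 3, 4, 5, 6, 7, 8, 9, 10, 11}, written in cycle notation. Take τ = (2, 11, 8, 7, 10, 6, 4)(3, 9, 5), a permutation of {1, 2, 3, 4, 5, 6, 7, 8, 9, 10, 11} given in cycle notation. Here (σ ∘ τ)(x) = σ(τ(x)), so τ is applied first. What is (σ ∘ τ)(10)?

First apply τ: τ(10) = 6, then σ(6) = 7. Thus (σ ∘ τ)(10) = 7.

7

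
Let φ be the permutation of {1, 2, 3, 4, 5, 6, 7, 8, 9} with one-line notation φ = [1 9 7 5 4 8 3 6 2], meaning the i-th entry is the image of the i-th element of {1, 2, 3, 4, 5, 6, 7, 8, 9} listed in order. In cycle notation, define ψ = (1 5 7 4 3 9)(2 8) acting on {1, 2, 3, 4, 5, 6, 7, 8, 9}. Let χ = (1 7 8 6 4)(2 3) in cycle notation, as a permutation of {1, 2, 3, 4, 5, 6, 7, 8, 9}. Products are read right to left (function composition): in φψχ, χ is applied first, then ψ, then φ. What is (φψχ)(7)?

9

Chase 7: χ(7) = 8; ψ(8) = 2; φ(2) = 9. Hence (φψχ)(7) = 9.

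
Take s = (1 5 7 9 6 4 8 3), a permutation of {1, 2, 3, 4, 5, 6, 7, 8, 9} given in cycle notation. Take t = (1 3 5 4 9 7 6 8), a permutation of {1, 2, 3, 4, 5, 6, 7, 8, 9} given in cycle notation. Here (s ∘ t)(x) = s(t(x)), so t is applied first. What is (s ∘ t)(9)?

(s ∘ t)(9) = s(t(9)). t(9) = 7, then s(7) = 9. So (s ∘ t)(9) = 9.

9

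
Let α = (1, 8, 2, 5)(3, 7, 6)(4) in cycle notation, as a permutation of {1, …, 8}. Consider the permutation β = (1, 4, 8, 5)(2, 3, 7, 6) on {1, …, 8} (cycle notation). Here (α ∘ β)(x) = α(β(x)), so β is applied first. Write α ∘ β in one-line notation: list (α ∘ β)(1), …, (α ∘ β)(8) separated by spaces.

4 7 6 2 8 5 3 1

For each element, apply β then α: 1 → 4 → 4; 2 → 3 → 7; 3 → 7 → 6; 4 → 8 → 2; 5 → 1 → 8; 6 → 2 → 5; 7 → 6 → 3; 8 → 5 → 1.
So α ∘ β in one-line form is 4 7 6 2 8 5 3 1.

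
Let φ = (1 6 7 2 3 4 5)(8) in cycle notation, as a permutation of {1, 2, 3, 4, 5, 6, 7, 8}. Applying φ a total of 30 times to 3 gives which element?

5

3 lies in the 7-cycle (1 6 7 2 3 4 5).
Powers repeat with period 7 on this cycle, and 30 mod 7 = 2, so φ^30(3) = φ^2(3).
Advancing 2 steps from 3: 3 → 4 → 5.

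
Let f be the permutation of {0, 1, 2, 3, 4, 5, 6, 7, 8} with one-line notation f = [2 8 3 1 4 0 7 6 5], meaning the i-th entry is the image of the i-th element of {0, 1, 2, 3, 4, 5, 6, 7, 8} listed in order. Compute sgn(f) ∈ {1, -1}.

1

In disjoint-cycle form the cycle lengths are 6, 2, 1.
A cycle of length ℓ contributes ℓ−1 transpositions, so f is a product of 5 + 1 = 6 transpositions — even.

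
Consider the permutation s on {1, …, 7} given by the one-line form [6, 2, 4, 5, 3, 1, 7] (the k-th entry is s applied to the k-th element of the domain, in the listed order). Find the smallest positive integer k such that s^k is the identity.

6

Decomposing into disjoint cycles gives cycle lengths 3, 2, 1, 1.
The order is lcm(3, 2) = 6.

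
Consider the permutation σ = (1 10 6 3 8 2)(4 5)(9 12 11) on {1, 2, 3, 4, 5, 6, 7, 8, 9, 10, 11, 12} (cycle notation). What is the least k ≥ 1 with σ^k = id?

6

The cycle type of σ is (6, 3, 2, 1).
The order is lcm(6, 3, 2) = 6.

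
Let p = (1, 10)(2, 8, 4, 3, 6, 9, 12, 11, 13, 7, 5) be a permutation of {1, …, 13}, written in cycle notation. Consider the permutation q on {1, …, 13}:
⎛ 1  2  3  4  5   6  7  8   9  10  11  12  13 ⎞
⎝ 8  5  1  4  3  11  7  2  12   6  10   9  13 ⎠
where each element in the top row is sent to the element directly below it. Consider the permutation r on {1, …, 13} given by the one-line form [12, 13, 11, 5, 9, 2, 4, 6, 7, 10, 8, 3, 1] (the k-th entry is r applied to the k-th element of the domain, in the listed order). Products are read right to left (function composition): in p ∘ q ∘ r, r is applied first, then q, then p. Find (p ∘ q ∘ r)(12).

10

(p ∘ q ∘ r)(12) = p(q(r(12))). r(12) = 3, then q(3) = 1, then p(1) = 10, so the result is 10.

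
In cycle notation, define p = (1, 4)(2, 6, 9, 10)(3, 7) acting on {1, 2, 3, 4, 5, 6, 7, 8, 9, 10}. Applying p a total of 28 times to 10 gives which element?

10

10 lies in the 4-cycle (2, 6, 9, 10).
Powers repeat with period 4 on this cycle, and 28 mod 4 = 0, so p^28(10) = p^0(10).
So p^28(10) = 10.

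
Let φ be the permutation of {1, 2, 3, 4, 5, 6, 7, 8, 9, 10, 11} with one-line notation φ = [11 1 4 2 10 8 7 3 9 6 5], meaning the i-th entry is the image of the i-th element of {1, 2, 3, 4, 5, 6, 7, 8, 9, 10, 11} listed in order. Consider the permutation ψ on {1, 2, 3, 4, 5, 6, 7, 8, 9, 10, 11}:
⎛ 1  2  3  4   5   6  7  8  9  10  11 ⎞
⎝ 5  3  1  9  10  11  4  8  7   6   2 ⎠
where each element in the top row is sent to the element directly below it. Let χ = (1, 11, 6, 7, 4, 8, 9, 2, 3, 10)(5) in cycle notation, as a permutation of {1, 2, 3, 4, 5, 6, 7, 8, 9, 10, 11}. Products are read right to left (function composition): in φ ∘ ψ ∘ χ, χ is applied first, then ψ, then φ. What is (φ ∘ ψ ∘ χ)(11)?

5

Chase 11: χ(11) = 6; ψ(6) = 11; φ(11) = 5. Hence (φ ∘ ψ ∘ χ)(11) = 5.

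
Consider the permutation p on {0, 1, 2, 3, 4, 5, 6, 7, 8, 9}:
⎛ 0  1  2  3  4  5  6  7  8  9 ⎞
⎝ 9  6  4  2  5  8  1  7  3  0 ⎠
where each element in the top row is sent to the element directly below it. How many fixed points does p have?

The fixed points (elements with p(x) = x) are {7}, so there is 1.

1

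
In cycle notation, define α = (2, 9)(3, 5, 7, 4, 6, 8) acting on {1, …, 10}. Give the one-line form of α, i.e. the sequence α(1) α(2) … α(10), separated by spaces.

1 9 5 6 7 8 4 3 2 10

Each element maps to the next entry in its cycle (wrapping to the front): 1↦1, 2↦9, 3↦5, 4↦6, 5↦7, 6↦8, 7↦4, 8↦3, 9↦2, 10↦10.
Listing these in domain order gives 1 9 5 6 7 8 4 3 2 10.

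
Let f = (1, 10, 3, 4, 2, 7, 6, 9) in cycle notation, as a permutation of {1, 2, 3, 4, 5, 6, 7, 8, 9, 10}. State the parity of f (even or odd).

odd

The cycle lengths are 8, 1, 1.
A cycle is odd iff its length is even; f has 1 even-length cycle, so sgn(f) = (−1)^1 and f is odd.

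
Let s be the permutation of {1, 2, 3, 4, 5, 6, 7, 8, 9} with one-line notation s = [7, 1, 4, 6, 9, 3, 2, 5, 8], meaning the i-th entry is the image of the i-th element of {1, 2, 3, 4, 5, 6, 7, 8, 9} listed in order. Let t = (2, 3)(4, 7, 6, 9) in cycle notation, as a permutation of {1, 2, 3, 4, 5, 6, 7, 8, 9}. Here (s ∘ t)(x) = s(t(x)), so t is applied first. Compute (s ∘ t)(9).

First apply t: t(9) = 4, then s(4) = 6. Thus (s ∘ t)(9) = 6.

6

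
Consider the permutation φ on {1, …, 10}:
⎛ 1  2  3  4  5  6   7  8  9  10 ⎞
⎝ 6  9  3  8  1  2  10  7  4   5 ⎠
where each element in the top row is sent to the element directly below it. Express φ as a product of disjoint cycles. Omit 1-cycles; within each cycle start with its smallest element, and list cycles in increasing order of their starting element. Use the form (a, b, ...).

(1, 6, 2, 9, 4, 8, 7, 10, 5)

Start at 1 and follow images: 1 → 6 → 2 → 9 → 4 → 8 → 7 → 10 → 5 → 1, giving the cycle (1, 6, 2, 9, 4, 8, 7, 10, 5).
Repeating from the next unused element and collecting all non-trivial cycles gives (1, 6, 2, 9, 4, 8, 7, 10, 5).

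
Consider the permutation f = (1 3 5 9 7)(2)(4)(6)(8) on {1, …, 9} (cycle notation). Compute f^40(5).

5 lies in the 5-cycle (1 3 5 9 7).
On a 5-cycle, f^5 is the identity, so f^40 = f^0 there (40 ≡ 0 mod 5).
So f^40(5) = 5.

5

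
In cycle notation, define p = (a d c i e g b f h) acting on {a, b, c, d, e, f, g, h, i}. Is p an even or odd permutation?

The cycle lengths are 9.
A cycle of length ℓ contributes ℓ−1 transpositions, so p is a product of 8 transpositions — even.

even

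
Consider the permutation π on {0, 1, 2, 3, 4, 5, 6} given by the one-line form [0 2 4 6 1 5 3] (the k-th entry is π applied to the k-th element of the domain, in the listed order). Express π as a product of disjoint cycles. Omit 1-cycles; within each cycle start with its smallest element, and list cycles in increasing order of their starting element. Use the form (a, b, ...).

(1, 2, 4)(3, 6)

Start at 1 and follow images: 1 → 2 → 4 → 1, giving the cycle (1, 2, 4).
Continuing from each remaining unvisited element yields (1, 2, 4)(3, 6).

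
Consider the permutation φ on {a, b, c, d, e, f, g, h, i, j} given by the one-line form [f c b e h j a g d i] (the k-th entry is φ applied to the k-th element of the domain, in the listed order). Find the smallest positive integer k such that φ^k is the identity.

8

Decomposing into disjoint cycles gives cycle lengths 8, 2.
The order is lcm(8, 2) = 8.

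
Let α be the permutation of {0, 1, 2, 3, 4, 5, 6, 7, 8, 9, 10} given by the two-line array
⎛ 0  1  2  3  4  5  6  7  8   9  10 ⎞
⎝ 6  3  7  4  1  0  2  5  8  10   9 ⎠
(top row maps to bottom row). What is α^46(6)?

2

Tracing 6 → 2 → … returns to 6 after 5 steps, so 6 lies in a 5-cycle (0, 6, 2, 7, 5).
On a 5-cycle, α^5 is the identity, so α^46 = α^1 there (46 ≡ 1 mod 5).
Advancing 1 step from 6: 6 → 2.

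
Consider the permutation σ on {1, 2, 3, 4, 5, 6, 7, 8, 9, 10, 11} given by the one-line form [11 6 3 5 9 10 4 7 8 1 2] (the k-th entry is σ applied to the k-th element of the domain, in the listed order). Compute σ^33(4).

8

Tracing 4 → 5 → … returns to 4 after 5 steps, so 4 lies in a 5-cycle (4, 5, 9, 8, 7).
Powers repeat with period 5 on this cycle, and 33 mod 5 = 3, so σ^33(4) = σ^3(4).
Advancing 3 steps from 4: 4 → 5 → 9 → 8.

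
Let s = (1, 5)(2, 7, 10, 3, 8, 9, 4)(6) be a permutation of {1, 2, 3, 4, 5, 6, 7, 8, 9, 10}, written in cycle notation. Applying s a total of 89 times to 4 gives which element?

4 lies in the 7-cycle (2, 7, 10, 3, 8, 9, 4).
On a 7-cycle, s^7 is the identity, so s^89 = s^5 there (89 ≡ 5 mod 7).
Advancing 5 steps from 4: 4 → 2 → 7 → 10 → 3 → 8.

8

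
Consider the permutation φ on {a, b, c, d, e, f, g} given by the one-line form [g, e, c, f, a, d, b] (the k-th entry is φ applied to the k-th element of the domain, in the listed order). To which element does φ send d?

d is element number 4 of the domain, and entry number 4 of the one-line form is f, so φ(d) = f.

f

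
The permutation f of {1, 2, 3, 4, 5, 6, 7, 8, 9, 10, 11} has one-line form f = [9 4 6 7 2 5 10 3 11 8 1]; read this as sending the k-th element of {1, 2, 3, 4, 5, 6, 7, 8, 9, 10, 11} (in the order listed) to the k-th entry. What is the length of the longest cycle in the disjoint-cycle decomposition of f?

Decomposing into disjoint cycles gives (1, 9, 11)(2, 4, 7, 10, 8, 3, 6, 5); the longest has length 8.

8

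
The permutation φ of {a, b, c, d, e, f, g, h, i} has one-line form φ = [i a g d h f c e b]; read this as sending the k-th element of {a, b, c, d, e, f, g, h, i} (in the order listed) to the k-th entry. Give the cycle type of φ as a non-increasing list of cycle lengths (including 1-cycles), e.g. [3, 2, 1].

The disjoint cycles are (a i b)(c g)(d)(e h)(f), with lengths 3, 2, 2, 1, 1 in non-increasing order.

[3, 2, 2, 1, 1]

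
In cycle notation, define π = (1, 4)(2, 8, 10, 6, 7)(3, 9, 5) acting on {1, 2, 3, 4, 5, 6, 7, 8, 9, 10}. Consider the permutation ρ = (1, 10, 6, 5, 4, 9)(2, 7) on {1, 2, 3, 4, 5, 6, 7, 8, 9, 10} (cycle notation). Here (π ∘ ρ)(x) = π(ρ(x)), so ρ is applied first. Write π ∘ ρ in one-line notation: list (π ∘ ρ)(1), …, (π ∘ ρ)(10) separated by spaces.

For each element, apply ρ then π: 1 → 10 → 6; 2 → 7 → 2; 3 → 3 → 9; 4 → 9 → 5; 5 → 4 → 1; 6 → 5 → 3; 7 → 2 → 8; 8 → 8 → 10; 9 → 1 → 4; 10 → 6 → 7.
Collecting the images, π ∘ ρ = [6 2 9 5 1 3 8 10 4 7].

6 2 9 5 1 3 8 10 4 7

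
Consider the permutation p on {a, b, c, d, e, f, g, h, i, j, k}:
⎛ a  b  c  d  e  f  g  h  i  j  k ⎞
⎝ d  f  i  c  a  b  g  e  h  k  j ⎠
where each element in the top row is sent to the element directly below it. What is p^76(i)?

Tracing i → h → … returns to i after 6 steps, so i lies in a 6-cycle (a d c i h e).
On a 6-cycle, p^6 is the identity, so p^76 = p^4 there (76 ≡ 4 mod 6).
Stepping 4 places around the cycle: i → h → e → a → d.

d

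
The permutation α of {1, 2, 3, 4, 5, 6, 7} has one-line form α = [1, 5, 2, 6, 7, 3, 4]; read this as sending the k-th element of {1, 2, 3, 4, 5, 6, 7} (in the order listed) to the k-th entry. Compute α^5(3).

Tracing 3 → 2 → … returns to 3 after 6 steps, so 3 lies in a 6-cycle (2, 5, 7, 4, 6, 3).
Advancing 5 steps from 3: 3 → 2 → 5 → 7 → 4 → 6.

6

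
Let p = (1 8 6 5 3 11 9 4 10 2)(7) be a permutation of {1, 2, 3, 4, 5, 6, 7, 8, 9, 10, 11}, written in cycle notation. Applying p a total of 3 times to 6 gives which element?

11

6 lies in the 10-cycle (1 8 6 5 3 11 9 4 10 2).
Stepping 3 places around the cycle: 6 → 5 → 3 → 11.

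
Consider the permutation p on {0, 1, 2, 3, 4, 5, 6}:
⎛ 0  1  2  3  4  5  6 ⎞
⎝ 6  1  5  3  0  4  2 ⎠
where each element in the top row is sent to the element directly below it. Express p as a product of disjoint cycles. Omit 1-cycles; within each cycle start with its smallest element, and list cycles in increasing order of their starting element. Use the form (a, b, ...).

Iterating p from 0 gives 0 → 6 → 2 → 5 → 4 → 0; that is the 5-cycle (0, 6, 2, 5, 4).
Continuing from each remaining unvisited element yields (0, 6, 2, 5, 4).

(0, 6, 2, 5, 4)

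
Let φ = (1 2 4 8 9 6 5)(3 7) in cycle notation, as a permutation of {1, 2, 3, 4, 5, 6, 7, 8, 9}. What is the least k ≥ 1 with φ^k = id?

The disjoint cycles have lengths 7, 2.
Since disjoint cycles commute, ord(φ) = lcm(7, 2) = 14.

14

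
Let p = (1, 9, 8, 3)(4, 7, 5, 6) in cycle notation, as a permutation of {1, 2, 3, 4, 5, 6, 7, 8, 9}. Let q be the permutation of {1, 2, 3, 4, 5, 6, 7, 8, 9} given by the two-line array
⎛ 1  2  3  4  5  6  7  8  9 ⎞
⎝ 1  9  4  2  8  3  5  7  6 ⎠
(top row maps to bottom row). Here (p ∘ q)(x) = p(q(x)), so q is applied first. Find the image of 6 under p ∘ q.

q(6) = 3, then p(3) = 1; composing gives (p ∘ q)(6) = 1.

1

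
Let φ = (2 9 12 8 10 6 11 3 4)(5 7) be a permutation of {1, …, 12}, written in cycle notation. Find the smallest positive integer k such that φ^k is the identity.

18

The cycle type of φ is (9, 2, 1).
Since disjoint cycles commute, ord(φ) = lcm(9, 2) = 18.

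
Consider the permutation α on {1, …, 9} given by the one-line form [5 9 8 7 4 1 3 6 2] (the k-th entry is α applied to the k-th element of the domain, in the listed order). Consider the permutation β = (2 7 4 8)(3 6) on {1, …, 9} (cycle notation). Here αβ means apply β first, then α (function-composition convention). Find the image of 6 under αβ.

8

First apply β: β(6) = 3, then α(3) = 8. Thus (αβ)(6) = 8.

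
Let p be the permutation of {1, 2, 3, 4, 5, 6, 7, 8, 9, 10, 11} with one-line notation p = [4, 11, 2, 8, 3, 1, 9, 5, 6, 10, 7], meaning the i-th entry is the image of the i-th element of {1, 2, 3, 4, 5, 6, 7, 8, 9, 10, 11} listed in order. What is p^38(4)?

6

Tracing 4 → 8 → … returns to 4 after 10 steps, so 4 lies in a 10-cycle (1, 4, 8, 5, 3, 2, 11, 7, 9, 6).
Since the cycle has length 10, p^38 acts on it the same as p^8 (38 mod 10 = 8).
Stepping 8 places around the cycle: 4 → 8 → 5 → 3 → 2 → 11 → 7 → 9 → 6.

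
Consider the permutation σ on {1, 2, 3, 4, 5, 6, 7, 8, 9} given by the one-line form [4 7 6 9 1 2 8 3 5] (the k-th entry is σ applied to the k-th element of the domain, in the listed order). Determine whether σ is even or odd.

odd

In disjoint-cycle form the cycle lengths are 5, 4.
A cycle is odd iff its length is even; σ has 1 even-length cycle, so sgn(σ) = (−1)^1 and σ is odd.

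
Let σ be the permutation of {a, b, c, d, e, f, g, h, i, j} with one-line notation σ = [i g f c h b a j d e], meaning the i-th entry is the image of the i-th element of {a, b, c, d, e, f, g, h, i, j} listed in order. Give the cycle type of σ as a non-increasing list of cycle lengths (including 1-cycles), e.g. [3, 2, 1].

The disjoint cycles are (a, i, d, c, f, b, g)(e, h, j), with lengths 7, 3 in non-increasing order.

[7, 3]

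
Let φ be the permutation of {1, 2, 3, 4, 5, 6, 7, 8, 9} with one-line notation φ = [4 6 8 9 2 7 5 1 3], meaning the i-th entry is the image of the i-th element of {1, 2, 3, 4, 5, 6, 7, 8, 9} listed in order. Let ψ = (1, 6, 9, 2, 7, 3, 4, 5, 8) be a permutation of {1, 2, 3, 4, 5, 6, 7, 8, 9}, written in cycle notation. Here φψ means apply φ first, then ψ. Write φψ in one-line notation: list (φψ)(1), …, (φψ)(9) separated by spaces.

(φψ)(x) = ψ(φ(x)). Computing each image: ψ(φ(1)) = ψ(4) = 5, ψ(φ(2)) = ψ(6) = 9, ψ(φ(3)) = ψ(8) = 1, ψ(φ(4)) = ψ(9) = 2, ψ(φ(5)) = ψ(2) = 7, ψ(φ(6)) = ψ(7) = 3, ψ(φ(7)) = ψ(5) = 8, ψ(φ(8)) = ψ(1) = 6, ψ(φ(9)) = ψ(3) = 4.
Hence φψ = [5 9 1 2 7 3 8 6 4].

5 9 1 2 7 3 8 6 4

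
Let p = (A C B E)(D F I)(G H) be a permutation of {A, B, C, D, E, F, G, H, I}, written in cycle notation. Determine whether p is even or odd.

even

The cycle lengths are 4, 3, 2.
A cycle is odd iff its length is even; p has 2 even-length cycles, so sgn(p) = (−1)^2 and p is even.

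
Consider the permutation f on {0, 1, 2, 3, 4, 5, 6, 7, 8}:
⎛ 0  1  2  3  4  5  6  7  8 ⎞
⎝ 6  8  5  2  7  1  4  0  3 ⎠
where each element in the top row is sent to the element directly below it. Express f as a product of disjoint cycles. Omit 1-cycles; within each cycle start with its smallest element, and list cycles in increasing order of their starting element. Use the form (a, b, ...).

Start at 0 and follow images: 0 → 6 → 4 → 7 → 0, giving the cycle (0, 6, 4, 7).
Continuing from each remaining unvisited element yields (0, 6, 4, 7)(1, 8, 3, 2, 5).

(0, 6, 4, 7)(1, 8, 3, 2, 5)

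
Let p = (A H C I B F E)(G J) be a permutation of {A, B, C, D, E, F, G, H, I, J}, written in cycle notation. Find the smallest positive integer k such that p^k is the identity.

14

The cycle type of p is (7, 2, 1).
Since disjoint cycles commute, ord(p) = lcm(7, 2) = 14.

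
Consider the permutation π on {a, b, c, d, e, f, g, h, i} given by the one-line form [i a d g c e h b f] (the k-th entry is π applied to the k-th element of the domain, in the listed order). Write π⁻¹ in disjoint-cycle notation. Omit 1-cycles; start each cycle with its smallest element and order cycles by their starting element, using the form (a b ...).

(a b h g d c e f i)

The cycle decomposition of π is (a i f e c d g h b).
Reversing each cycle (and rotating so the smallest element leads) gives π⁻¹ = (a b h g d c e f i).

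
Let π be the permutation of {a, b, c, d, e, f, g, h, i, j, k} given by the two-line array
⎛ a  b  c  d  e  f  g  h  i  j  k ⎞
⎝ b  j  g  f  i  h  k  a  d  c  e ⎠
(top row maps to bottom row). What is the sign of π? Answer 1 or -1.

1

In disjoint-cycle form the cycle lengths are 11.
A cycle is odd iff its length is even; π has 0 even-length cycles, so sgn(π) = (−1)^0 and π is even.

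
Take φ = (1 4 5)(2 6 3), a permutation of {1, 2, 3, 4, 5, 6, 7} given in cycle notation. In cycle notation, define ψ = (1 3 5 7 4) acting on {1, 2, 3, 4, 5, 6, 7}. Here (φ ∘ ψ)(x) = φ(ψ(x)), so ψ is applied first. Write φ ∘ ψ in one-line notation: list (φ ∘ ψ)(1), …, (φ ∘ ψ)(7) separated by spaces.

2 6 1 4 7 3 5

For each element, apply ψ then φ: 1 → 3 → 2; 2 → 2 → 6; 3 → 5 → 1; 4 → 1 → 4; 5 → 7 → 7; 6 → 6 → 3; 7 → 4 → 5.
Collecting the images, φ ∘ ψ = [2 6 1 4 7 3 5].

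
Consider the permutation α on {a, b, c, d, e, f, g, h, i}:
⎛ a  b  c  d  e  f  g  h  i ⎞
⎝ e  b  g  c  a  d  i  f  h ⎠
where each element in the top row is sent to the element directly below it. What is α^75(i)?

d

Tracing i → h → … returns to i after 6 steps, so i lies in a 6-cycle (c g i h f d).
On a 6-cycle, α^6 is the identity, so α^75 = α^3 there (75 ≡ 3 mod 6).
Stepping 3 places around the cycle: i → h → f → d.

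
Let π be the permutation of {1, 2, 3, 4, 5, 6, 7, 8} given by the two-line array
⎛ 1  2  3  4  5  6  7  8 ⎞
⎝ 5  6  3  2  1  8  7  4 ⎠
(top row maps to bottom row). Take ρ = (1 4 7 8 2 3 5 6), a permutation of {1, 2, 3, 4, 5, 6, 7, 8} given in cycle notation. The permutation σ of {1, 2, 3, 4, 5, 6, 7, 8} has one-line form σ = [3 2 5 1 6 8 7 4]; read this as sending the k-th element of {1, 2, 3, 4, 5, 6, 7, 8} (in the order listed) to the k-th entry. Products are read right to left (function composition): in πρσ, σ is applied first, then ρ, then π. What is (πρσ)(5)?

(πρσ)(5) = π(ρ(σ(5))). σ(5) = 6, then ρ(6) = 1, then π(1) = 5, so the result is 5.

5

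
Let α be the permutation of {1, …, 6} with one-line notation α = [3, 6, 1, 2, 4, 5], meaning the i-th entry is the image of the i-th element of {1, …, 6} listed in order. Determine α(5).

5 is element number 5 of the domain, and entry number 5 of the one-line form is 4, so α(5) = 4.

4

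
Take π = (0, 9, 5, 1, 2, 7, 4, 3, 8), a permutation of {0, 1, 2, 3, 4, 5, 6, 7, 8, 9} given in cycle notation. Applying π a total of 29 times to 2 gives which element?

4

2 lies in the 9-cycle (0, 9, 5, 1, 2, 7, 4, 3, 8).
On a 9-cycle, π^9 is the identity, so π^29 = π^2 there (29 ≡ 2 mod 9).
Stepping 2 places around the cycle: 2 → 7 → 4.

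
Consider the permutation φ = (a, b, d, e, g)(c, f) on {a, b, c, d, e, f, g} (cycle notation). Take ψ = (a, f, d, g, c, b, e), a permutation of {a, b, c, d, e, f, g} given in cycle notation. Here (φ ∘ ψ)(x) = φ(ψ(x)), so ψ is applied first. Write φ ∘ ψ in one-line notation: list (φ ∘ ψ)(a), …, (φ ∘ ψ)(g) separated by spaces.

c g d a b e f

For each element, apply ψ then φ: a → f → c; b → e → g; c → b → d; d → g → a; e → a → b; f → d → e; g → c → f.
So φ ∘ ψ in one-line form is c g d a b e f.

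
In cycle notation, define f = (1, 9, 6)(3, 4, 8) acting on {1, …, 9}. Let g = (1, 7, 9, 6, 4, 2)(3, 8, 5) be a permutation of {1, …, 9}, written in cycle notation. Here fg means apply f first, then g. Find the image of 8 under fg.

8

(fg)(8) = g(f(8)). f(8) = 3, then g(3) = 8. So (fg)(8) = 8.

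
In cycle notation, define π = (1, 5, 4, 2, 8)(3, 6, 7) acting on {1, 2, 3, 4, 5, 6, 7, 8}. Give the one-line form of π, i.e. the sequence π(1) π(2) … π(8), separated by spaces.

Image by image: 1→5, 2→8, 3→6, 4→2, 5→4, 6→7, 7→3, 8→1.
So the one-line form is 5 8 6 2 4 7 3 1.

5 8 6 2 4 7 3 1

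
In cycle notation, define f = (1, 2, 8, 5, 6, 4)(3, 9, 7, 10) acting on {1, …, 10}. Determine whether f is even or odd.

The cycle lengths are 6, 4.
A cycle of length ℓ contributes ℓ−1 transpositions, so f is a product of 5 + 3 = 8 transpositions — even.

even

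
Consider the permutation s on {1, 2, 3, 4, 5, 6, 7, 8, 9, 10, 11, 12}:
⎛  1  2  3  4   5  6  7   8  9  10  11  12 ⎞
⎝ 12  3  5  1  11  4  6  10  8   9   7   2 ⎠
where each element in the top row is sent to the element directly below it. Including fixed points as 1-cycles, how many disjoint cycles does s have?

2

The cycle decomposition is (1 12 2 3 5 11 7 6 4)(8 10 9), which has 2 cycles (counting 1-cycles).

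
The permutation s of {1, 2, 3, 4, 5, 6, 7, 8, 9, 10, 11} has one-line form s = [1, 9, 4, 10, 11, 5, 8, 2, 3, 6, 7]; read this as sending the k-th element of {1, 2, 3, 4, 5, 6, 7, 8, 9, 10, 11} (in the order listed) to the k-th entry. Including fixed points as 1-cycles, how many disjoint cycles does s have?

The cycle decomposition is (1)(2, 9, 3, 4, 10, 6, 5, 11, 7, 8), which has 2 cycles (counting 1-cycles).

2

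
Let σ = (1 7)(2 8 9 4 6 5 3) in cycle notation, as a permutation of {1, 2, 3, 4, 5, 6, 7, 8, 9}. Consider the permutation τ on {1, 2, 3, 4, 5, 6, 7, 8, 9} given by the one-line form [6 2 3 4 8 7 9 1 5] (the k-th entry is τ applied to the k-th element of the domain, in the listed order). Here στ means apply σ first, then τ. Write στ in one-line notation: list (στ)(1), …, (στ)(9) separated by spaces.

Chase each element through σ then τ: 1 → 7 → 9; 2 → 8 → 1; 3 → 2 → 2; 4 → 6 → 7; 5 → 3 → 3; 6 → 5 → 8; 7 → 1 → 6; 8 → 9 → 5; 9 → 4 → 4.
So στ in one-line form is 9 1 2 7 3 8 6 5 4.

9 1 2 7 3 8 6 5 4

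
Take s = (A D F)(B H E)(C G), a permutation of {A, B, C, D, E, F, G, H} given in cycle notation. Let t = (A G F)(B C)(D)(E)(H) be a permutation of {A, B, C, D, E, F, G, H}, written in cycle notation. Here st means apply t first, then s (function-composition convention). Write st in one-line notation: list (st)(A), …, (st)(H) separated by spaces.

C G H F B D A E

(st)(x) = s(t(x)). Computing each image: s(t(A)) = s(G) = C, s(t(B)) = s(C) = G, s(t(C)) = s(B) = H, s(t(D)) = s(D) = F, s(t(E)) = s(E) = B, s(t(F)) = s(A) = D, s(t(G)) = s(F) = A, s(t(H)) = s(H) = E.
Hence st = [C G H F B D A E].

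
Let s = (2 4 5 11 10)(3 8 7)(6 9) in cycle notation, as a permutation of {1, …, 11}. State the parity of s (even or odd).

The cycle lengths are 5, 3, 2, 1.
A cycle of length ℓ contributes ℓ−1 transpositions, so s is a product of 4 + 2 + 1 = 7 transpositions — odd.

odd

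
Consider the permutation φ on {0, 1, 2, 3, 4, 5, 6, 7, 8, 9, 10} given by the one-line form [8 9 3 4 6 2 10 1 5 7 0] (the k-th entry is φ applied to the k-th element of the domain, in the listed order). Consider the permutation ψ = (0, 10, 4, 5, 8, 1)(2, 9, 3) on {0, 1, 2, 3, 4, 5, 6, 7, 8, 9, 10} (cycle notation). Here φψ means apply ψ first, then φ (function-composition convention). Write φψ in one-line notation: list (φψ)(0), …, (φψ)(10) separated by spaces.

(φψ)(x) = φ(ψ(x)). Computing each image: φ(ψ(0)) = φ(10) = 0, φ(ψ(1)) = φ(0) = 8, φ(ψ(2)) = φ(9) = 7, φ(ψ(3)) = φ(2) = 3, φ(ψ(4)) = φ(5) = 2, φ(ψ(5)) = φ(8) = 5, φ(ψ(6)) = φ(6) = 10, φ(ψ(7)) = φ(7) = 1, φ(ψ(8)) = φ(1) = 9, φ(ψ(9)) = φ(3) = 4, φ(ψ(10)) = φ(4) = 6.
Hence φψ = [0 8 7 3 2 5 10 1 9 4 6].

0 8 7 3 2 5 10 1 9 4 6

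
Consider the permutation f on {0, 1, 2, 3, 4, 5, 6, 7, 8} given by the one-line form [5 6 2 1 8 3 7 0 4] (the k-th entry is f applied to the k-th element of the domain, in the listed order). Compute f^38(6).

Tracing 6 → 7 → … returns to 6 after 6 steps, so 6 lies in a 6-cycle (0, 5, 3, 1, 6, 7).
On a 6-cycle, f^6 is the identity, so f^38 = f^2 there (38 ≡ 2 mod 6).
Advancing 2 steps from 6: 6 → 7 → 0.

0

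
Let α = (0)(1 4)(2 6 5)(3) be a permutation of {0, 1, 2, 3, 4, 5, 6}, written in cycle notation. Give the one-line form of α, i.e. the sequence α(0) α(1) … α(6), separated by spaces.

Image by image: 0↦0, 1↦4, 2↦6, 3↦3, 4↦1, 5↦2, 6↦5.
So the one-line form is 0 4 6 3 1 2 5.

0 4 6 3 1 2 5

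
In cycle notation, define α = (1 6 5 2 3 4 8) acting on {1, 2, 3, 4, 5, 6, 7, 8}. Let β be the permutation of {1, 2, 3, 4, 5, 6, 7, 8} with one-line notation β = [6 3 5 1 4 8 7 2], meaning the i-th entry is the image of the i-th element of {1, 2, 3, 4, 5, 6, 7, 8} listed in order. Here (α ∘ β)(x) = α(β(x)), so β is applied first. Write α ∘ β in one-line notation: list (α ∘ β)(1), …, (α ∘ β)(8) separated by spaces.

(α ∘ β)(x) = α(β(x)). Computing each image: α(β(1)) = α(6) = 5, α(β(2)) = α(3) = 4, α(β(3)) = α(5) = 2, α(β(4)) = α(1) = 6, α(β(5)) = α(4) = 8, α(β(6)) = α(8) = 1, α(β(7)) = α(7) = 7, α(β(8)) = α(2) = 3.
Hence α ∘ β = [5 4 2 6 8 1 7 3].

5 4 2 6 8 1 7 3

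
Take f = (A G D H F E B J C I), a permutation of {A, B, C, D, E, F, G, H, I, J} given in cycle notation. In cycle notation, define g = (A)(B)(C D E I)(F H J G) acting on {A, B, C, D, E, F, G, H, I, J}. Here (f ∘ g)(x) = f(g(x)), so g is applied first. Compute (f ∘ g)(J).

D

g(J) = G, then f(G) = D; composing gives (f ∘ g)(J) = D.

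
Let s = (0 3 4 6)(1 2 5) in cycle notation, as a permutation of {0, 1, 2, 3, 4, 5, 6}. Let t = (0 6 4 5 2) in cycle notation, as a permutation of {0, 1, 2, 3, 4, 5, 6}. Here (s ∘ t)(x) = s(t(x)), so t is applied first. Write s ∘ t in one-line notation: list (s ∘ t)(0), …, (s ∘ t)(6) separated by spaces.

0 2 3 4 1 5 6

Chase each element through t then s: 0 → 6 → 0; 1 → 1 → 2; 2 → 0 → 3; 3 → 3 → 4; 4 → 5 → 1; 5 → 2 → 5; 6 → 4 → 6.
So s ∘ t in one-line form is 0 2 3 4 1 5 6.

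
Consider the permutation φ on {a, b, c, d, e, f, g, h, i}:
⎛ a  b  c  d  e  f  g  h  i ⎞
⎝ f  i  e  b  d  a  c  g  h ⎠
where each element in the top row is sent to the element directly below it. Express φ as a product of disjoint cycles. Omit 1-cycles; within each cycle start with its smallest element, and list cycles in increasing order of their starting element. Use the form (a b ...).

Start at a and follow images: a → f → a, giving the cycle (a f).
Repeating from the next unused element and collecting all non-trivial cycles gives (a f)(b i h g c e d).

(a f)(b i h g c e d)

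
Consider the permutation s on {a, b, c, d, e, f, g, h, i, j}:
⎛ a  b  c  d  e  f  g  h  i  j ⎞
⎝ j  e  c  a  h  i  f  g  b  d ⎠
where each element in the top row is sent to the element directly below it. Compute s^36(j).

Tracing j → d → … returns to j after 3 steps, so j lies in a 3-cycle (a j d).
On a 3-cycle, s^3 is the identity, so s^36 = s^0 there (36 ≡ 0 mod 3).
So s^36(j) = j.

j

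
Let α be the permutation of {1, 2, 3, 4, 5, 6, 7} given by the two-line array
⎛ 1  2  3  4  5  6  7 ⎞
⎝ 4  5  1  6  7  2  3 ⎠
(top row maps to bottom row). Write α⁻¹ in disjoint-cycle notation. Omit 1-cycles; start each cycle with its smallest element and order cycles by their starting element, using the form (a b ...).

The cycle decomposition of α is (1 4 6 2 5 7 3).
The inverse reverses every cycle; in canonical form, α⁻¹ = (1 3 7 5 2 6 4).

(1 3 7 5 2 6 4)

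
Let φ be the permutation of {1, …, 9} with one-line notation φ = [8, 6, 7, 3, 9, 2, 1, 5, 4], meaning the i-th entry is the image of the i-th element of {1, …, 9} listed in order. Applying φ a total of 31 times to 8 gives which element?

Tracing 8 → 5 → … returns to 8 after 7 steps, so 8 lies in a 7-cycle (1, 8, 5, 9, 4, 3, 7).
On a 7-cycle, φ^7 is the identity, so φ^31 = φ^3 there (31 ≡ 3 mod 7).
Advancing 3 steps from 8: 8 → 5 → 9 → 4.

4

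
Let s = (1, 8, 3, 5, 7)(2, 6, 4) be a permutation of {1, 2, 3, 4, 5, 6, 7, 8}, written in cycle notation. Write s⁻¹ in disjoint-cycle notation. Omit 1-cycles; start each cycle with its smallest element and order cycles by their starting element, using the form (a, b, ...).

(1, 7, 5, 3, 8)(2, 4, 6)

If s sends a → b within a cycle, s⁻¹ sends b → a; equivalently, reverse each cycle.
After reversing and putting each cycle's least element first, s⁻¹ = (1, 7, 5, 3, 8)(2, 4, 6).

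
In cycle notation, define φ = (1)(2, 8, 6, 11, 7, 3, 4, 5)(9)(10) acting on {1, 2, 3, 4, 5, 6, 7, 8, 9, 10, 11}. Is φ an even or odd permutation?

The cycle lengths are 8, 1, 1, 1.
A cycle is odd iff its length is even; φ has 1 even-length cycle, so sgn(φ) = (−1)^1 and φ is odd.

odd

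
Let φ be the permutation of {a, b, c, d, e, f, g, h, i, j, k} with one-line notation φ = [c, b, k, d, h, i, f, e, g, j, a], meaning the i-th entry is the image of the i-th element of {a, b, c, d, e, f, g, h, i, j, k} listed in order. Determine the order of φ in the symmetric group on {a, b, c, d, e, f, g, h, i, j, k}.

6

Decomposing into disjoint cycles gives cycle lengths 3, 3, 2, 1, 1, 1.
The order of φ is the least common multiple of its cycle lengths: lcm(3, 3, 2) = 6.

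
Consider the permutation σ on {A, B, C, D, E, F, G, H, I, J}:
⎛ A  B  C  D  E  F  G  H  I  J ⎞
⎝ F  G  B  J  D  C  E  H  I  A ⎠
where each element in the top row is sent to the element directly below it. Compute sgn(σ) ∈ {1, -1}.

In disjoint-cycle form the cycle lengths are 8, 1, 1.
A cycle of length ℓ contributes ℓ−1 transpositions, so σ is a product of 7 transpositions — odd.

-1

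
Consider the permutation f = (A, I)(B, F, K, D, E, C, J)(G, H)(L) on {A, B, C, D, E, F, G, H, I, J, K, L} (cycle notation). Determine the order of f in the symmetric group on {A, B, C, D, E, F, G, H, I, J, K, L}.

14

The cycle type of f is (7, 2, 2, 1).
The order of f is the least common multiple of its cycle lengths: lcm(7, 2, 2) = 14.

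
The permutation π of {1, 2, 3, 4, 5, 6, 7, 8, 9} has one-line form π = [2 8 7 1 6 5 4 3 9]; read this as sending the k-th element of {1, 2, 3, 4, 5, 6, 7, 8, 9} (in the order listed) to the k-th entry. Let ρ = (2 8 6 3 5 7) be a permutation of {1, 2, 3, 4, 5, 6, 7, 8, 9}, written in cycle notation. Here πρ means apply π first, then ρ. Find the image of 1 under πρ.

(πρ)(1) = ρ(π(1)). π(1) = 2, then ρ(2) = 8. So (πρ)(1) = 8.

8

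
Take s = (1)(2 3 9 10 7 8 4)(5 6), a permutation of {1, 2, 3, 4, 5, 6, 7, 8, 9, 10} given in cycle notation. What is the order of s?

14

The cycle type of s is (7, 2, 1).
The order of s is the least common multiple of its cycle lengths: lcm(7, 2) = 14.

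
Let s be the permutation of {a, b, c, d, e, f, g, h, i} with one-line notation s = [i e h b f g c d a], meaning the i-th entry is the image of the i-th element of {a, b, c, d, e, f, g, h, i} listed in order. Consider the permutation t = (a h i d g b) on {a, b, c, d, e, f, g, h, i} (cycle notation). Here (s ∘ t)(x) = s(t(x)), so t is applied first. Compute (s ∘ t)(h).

a

(s ∘ t)(h) = s(t(h)). t(h) = i, then s(i) = a. So (s ∘ t)(h) = a.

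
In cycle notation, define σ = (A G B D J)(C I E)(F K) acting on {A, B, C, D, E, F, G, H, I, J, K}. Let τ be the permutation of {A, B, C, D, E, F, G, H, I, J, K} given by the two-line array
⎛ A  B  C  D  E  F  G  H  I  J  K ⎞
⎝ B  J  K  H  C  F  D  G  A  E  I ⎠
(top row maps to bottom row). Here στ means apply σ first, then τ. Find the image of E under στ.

K

σ(E) = C, then τ(C) = K; composing gives (στ)(E) = K.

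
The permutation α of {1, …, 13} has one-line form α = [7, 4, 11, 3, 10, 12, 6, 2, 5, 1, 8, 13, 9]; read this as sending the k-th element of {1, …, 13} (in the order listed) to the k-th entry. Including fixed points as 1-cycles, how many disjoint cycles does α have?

2

The cycle decomposition is (1 7 6 12 13 9 5 10)(2 4 3 11 8), which has 2 cycles (counting 1-cycles).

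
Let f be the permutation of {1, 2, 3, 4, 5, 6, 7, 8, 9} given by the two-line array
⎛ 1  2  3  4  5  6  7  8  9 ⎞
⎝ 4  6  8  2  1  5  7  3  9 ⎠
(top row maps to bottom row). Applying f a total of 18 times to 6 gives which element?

Tracing 6 → 5 → … returns to 6 after 5 steps, so 6 lies in a 5-cycle (1 4 2 6 5).
On a 5-cycle, f^5 is the identity, so f^18 = f^3 there (18 ≡ 3 mod 5).
Stepping 3 places around the cycle: 6 → 5 → 1 → 4.

4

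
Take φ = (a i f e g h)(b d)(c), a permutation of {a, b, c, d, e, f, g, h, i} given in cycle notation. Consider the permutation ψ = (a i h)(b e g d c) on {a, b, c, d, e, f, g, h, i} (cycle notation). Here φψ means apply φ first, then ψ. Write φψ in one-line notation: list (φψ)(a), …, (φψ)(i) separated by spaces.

h c b e d g a i f

(φψ)(x) = ψ(φ(x)). Computing each image: ψ(φ(a)) = ψ(i) = h, ψ(φ(b)) = ψ(d) = c, ψ(φ(c)) = ψ(c) = b, ψ(φ(d)) = ψ(b) = e, ψ(φ(e)) = ψ(g) = d, ψ(φ(f)) = ψ(e) = g, ψ(φ(g)) = ψ(h) = a, ψ(φ(h)) = ψ(a) = i, ψ(φ(i)) = ψ(f) = f.
Hence φψ = [h c b e d g a i f].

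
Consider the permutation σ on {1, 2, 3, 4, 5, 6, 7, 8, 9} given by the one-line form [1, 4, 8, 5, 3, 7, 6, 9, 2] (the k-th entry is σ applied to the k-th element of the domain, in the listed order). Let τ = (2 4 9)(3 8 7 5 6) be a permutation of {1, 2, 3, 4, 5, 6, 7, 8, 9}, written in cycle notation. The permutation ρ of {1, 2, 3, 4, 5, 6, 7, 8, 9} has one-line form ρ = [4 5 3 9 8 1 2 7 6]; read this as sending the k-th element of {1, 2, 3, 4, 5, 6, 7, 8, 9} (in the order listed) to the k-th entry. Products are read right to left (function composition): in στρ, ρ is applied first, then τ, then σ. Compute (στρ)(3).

Chase 3: ρ(3) = 3; τ(3) = 8; σ(8) = 9. Hence (στρ)(3) = 9.

9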